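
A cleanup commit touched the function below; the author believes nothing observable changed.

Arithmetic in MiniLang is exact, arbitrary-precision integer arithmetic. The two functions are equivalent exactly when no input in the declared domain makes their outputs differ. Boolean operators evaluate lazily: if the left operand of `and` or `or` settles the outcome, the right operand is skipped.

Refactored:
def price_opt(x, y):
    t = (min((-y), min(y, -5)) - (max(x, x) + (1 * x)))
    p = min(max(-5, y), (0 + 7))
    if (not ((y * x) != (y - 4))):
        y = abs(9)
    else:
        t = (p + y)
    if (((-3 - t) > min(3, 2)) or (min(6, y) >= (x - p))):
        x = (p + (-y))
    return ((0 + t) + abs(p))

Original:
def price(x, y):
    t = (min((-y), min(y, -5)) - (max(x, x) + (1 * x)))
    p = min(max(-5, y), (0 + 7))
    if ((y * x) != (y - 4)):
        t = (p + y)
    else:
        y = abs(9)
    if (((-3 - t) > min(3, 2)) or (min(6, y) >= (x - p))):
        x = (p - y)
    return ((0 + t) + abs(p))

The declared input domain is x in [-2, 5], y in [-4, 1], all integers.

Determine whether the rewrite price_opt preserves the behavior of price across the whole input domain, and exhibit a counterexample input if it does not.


Reading the diff, among the changes: boolean connective usage differs; also arithmetic usage differs.
Spot check at x=4, y=-3 — price: t becomes -13; next p becomes -3; next ((y * x) != (y - 4)) evaluates to true; next t becomes -6; next (((-3 - t) > min(3, 2)) or (min(6, y) >= (x - p))) evaluates to true; next x becomes 0; next final value -3. price_opt: t becomes -13; next p becomes -3; next (not ((y * x) != (y - 4))) evaluates to false; next t becomes -6; next (((-3 - t) > min(3, 2)) or (min(6, y) >= (x - p))) evaluates to true; next x becomes 0; next final value -3. Both give -3.
Every one of the 48 inputs gives matching results.
verdict: equivalent


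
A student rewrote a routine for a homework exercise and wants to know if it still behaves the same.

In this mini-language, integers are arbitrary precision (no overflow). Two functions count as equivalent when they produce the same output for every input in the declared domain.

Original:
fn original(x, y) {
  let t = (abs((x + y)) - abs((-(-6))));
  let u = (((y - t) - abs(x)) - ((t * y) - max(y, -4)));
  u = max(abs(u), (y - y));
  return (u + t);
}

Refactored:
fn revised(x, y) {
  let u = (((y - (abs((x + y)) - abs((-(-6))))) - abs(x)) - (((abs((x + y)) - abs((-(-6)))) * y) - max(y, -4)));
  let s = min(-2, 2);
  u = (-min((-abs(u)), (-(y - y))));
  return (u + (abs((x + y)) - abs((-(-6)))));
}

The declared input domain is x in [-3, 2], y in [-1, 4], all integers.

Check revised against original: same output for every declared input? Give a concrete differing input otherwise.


Reading the diff, among the changes: local variable names differ, and min/max/abs usage differs, and arithmetic usage differs, and constant usage differs.
Spot check at x=-2, y=2 — original: t=-6, then u=20, then u=20, then returns 14. revised: u=20, then s=-2, then u=20, then returns 14. Both give 14.
Checked all 36 inputs in the declared domain: the outputs agree on every one.
verdict: equivalent


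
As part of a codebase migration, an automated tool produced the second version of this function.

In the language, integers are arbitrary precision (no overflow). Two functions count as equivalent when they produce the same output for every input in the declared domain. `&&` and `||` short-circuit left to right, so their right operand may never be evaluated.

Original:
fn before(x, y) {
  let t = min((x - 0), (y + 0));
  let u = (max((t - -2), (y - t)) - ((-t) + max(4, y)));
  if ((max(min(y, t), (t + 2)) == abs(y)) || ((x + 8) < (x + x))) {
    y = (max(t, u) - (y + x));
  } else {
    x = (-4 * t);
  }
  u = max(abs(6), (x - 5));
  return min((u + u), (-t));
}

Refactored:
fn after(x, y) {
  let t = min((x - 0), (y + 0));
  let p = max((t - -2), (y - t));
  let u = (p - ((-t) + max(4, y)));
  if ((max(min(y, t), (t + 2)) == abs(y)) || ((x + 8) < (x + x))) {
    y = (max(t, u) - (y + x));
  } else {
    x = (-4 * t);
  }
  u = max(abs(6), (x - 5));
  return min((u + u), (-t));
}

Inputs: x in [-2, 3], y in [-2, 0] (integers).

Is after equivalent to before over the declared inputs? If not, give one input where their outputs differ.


The two versions differ — the changes include local variable names differ, and statement counts differ.
Spot check at x=-2, y=-1 — before: t becomes -2; next u becomes -5; next ((max(min(y, t), (t + 2)) == abs(y)) || ((x + 8) < (x + x))) evaluates to false; next x becomes 8; next u becomes 6; next final value 2. after: t becomes -2; next p becomes 1; next u becomes -5; next ((max(min(y, t), (t + 2)) == abs(y)) || ((x + 8) < (x + x))) evaluates to false; next x becomes 8; next u becomes 6; next final value 2. Both give 2.
Checked all 18 inputs in the declared domain: the outputs agree on every one.
verdict: equivalent


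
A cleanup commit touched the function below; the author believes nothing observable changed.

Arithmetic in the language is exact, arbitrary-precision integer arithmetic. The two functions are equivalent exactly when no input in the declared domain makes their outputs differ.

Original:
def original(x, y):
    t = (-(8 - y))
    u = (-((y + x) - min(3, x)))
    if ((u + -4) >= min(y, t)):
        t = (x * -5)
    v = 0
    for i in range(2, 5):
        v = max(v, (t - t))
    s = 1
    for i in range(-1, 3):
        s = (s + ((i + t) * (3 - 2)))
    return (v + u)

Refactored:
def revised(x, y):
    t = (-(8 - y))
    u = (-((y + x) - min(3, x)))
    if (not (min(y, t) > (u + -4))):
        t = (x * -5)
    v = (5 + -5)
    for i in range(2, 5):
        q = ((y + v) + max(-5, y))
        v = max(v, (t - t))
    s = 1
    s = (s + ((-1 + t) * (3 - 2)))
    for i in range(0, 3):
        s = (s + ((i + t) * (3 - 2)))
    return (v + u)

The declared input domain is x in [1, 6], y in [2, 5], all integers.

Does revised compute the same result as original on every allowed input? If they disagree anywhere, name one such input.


Reading the diff, among the changes: local variable names differ, arithmetic usage differs, statement counts differ, comparison usage differs, min/max/abs usage differs, boolean connective usage differs, loop structure differs, constant usage differs.
As a probe, take x=6, y=5: original runs t becomes -3; next u becomes -8; next ((u + -4) >= min(y, t)) evaluates to false; next v becomes 0; next at i=2:; next v becomes 0; next at i=3:; next v becomes 0; next at i=4:; next v becomes 0; next s becomes 1; next at i=-1:; next s becomes -3; next at i=0:; next s becomes -6; next at i=1:; next s becomes -8; next at i=2:; next s becomes -9; next final value -8; revised runs t becomes -3; next u becomes -8; next (not (min(y, t) > (u + -4))) evaluates to false; next v becomes 0; next at i=2:; next q becomes 10; next v becomes 0; next at i=3:; next q becomes 10; next v becomes 0; next at i=4:; next q becomes 10; next v becomes 0; next s becomes 1; next s becomes -3; next at i=0:; next s becomes -6; next at i=1:; next s becomes -8; next at i=2:; next s becomes -9; next final value -8; both end at -8.
Sweeping the whole domain (24 inputs) finds no disagreement.
verdict: equivalent


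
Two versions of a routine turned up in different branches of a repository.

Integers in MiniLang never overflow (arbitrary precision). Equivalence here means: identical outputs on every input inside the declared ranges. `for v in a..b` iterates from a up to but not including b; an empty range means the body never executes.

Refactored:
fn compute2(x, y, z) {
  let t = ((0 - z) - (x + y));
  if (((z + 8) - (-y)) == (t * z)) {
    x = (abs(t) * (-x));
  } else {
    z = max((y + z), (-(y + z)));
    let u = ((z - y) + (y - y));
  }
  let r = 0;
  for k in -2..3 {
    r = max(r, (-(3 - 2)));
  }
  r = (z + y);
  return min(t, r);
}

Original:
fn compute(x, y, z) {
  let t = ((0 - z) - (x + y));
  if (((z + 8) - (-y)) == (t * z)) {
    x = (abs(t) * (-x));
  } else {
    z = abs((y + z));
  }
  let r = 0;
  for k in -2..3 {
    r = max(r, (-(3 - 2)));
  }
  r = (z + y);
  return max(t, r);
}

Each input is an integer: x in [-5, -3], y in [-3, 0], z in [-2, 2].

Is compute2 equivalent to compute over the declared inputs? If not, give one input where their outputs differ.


These are not equivalent — on x=-5, y=-3, z=-2 the outputs split (10 vs 2).
compute: t=10, then (((z + 8) - (-y)) == (t * z)) is false, then z=5, then r=0, then (k=-2), then r=0, then (k=-1), then r=0, then (k=0), then r=0, then (k=1), then r=0, then (k=2), then r=0, then r=2, then returns 10
compute2: t=10, then (((z + 8) - (-y)) == (t * z)) is false, then z=5, then u=8, then r=0, then (k=-2), then r=0, then (k=-1), then r=0, then (k=0), then r=0, then (k=1), then r=0, then (k=2), then r=0, then r=2, then returns 2
verdict: not equivalent; witness: x=-5, y=-3, z=-2


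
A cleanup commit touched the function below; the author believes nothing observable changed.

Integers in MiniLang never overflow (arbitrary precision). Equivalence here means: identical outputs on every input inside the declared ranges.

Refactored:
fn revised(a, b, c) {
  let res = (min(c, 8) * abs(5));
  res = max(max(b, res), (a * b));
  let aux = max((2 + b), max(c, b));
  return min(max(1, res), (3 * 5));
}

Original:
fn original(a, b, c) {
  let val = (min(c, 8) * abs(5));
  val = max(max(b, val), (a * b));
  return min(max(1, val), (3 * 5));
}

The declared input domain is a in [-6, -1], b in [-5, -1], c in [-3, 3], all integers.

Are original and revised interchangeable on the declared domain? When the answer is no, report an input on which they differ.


The two versions differ — the changes include statement counts differ; arithmetic usage differs; local variable names differ; constant usage differs; min/max/abs usage differs.
Spot check at a=-2, b=-1, c=1 — original: val = 5; val = 5; return 5. revised: res = 5; res = 5; aux = 1; return 5. Both give 5.
Sweeping the whole domain (210 inputs) finds no disagreement.
verdict: equivalent


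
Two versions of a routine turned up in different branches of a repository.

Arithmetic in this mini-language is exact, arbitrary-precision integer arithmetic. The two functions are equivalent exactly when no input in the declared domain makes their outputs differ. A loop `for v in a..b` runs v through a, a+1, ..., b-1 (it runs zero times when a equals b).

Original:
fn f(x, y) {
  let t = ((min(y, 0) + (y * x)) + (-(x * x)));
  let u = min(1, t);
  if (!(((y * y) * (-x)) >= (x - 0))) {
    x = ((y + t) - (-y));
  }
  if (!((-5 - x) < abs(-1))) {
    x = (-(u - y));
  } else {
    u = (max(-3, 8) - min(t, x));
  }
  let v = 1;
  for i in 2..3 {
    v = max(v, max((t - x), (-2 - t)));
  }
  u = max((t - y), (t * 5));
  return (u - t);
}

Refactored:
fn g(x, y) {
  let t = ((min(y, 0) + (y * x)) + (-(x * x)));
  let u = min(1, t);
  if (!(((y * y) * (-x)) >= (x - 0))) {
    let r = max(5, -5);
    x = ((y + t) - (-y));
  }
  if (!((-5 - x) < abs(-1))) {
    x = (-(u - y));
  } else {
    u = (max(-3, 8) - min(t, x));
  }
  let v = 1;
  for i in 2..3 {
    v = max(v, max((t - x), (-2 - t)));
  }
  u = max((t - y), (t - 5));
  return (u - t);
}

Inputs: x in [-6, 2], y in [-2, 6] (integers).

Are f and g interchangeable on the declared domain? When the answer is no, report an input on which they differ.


On input x=-6, y=6, f returns -6 while g returns -5.
verdict: not equivalent; witness: x=-6, y=6


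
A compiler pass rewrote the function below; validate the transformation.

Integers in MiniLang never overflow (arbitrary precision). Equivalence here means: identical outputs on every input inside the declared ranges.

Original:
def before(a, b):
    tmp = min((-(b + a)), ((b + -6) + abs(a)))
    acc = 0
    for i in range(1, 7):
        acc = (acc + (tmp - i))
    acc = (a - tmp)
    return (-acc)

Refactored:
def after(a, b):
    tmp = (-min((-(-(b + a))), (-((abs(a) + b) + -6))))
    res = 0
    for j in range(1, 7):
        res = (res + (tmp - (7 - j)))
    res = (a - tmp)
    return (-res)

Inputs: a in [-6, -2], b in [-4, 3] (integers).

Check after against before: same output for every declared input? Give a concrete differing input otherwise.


Consider the input a=-6, b=-4.
before: tmp = -4; acc = 0; [i=1]; acc = -5; [i=2]; acc = -11; [i=3]; acc = -18; [i=4]; acc = -26; [i=5]; acc = -35; [i=6]; acc = -45; acc = -2; return 2
after: tmp = 10; res = 0; [j=1]; res = 4; [j=2]; res = 9; [j=3]; res = 15; [j=4]; res = 22; [j=5]; res = 30; [j=6]; res = 39; res = -16; return 16
2 != 16, so the rewrite changes behavior.
verdict: not equivalent; witness: a=-6, b=-4


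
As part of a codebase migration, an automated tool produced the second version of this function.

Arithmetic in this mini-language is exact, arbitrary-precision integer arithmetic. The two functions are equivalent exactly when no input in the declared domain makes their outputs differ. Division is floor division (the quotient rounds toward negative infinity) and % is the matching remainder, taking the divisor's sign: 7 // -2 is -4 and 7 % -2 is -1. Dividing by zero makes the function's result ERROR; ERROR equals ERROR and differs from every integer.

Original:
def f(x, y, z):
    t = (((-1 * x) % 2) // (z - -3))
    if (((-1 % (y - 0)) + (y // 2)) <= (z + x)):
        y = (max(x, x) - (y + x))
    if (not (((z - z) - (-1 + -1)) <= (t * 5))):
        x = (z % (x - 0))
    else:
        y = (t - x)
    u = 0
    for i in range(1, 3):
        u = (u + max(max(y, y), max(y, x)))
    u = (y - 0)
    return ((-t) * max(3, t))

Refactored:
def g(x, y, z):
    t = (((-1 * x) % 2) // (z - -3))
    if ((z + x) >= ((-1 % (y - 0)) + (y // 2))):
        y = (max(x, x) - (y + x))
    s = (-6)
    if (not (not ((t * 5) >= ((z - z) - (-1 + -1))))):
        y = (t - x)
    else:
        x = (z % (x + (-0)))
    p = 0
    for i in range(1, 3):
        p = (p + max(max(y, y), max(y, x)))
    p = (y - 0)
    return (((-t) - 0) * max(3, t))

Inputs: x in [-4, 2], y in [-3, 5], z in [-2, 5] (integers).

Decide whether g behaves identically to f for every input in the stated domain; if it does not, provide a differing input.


The two are interchangeable: local variable names differ; also constant usage differs; also statement counts differ; also comparison usage differs; also boolean connective usage differs; also arithmetic usage differs, and every declared input agrees.
One worked example (x=-4, y=1, z=3) — f: t = 0; (((-1 % (y - 0)) + (y // 2)) <= (z + x)) -> false; (not (((z - z) - (-1 + -1)) <= (t * 5))) -> true; x = -1; u = 0; [i=1]; u = 1; [i=2]; u = 2; u = 1; return 0; g: t = 0; ((z + x) >= ((-1 % (y - 0)) + (y // 2))) -> false; s = -6; (not (not ((t * 5) >= ((z - z) - (-1 + -1))))) -> false; x = -1; p = 0; [i=1]; p = 1; [i=2]; p = 2; p = 1; return 0; agreement on 0.
Every one of the 504 inputs gives matching results.
verdict: equivalent


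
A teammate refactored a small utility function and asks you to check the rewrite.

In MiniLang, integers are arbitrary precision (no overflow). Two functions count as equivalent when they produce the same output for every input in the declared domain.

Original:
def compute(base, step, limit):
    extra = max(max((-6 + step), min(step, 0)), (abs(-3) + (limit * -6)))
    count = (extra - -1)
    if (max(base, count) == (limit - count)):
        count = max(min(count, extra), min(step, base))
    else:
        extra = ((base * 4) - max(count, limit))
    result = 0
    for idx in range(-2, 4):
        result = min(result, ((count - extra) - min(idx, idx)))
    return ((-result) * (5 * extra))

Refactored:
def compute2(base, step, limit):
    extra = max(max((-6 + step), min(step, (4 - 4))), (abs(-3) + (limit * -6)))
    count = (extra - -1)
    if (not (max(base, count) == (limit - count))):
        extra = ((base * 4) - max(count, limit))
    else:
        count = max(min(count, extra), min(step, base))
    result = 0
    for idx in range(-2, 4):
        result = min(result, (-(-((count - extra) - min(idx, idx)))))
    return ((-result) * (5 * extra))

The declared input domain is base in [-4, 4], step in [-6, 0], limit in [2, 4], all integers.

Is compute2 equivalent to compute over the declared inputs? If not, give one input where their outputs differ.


Reading the diff, among the changes: constant usage differs; arithmetic usage differs; boolean connective usage differs.
Spot check at base=-3, step=-2, limit=2 — compute: extra becomes -2; next count becomes -1; next (max(base, count) == (limit - count)) evaluates to false; next extra becomes -14; next result becomes 0; next at idx=-2:; next result becomes 0; next at idx=-1:; next result becomes 0; next at idx=0:; next result becomes 0; next at idx=1:; next result becomes 0; next at idx=2:; next result becomes 0; next at idx=3:; next result becomes 0; next final value 0. compute2: extra becomes -2; next count becomes -1; next (not (max(base, count) == (limit - count))) evaluates to true; next extra becomes -14; next result becomes 0; next at idx=-2:; next result becomes 0; next at idx=-1:; next result becomes 0; next at idx=0:; next result becomes 0; next at idx=1:; next result becomes 0; next at idx=2:; next result becomes 0; next at idx=3:; next result becomes 0; next final value 0. Both give 0.
Sweeping the whole domain (189 inputs) finds no disagreement.
verdict: equivalent


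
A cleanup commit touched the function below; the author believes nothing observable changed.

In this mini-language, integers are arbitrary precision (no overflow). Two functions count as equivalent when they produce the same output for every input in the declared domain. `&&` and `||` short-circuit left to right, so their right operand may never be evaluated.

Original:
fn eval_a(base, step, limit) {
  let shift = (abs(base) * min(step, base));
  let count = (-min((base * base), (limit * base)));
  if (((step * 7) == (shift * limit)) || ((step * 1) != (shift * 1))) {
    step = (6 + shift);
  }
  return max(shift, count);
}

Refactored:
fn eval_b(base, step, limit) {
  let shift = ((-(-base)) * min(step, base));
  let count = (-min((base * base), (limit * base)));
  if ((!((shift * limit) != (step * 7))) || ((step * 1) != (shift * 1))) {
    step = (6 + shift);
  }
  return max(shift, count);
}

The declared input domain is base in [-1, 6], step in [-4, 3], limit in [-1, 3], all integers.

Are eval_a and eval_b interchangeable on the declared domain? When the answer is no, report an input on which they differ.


These are not equivalent — on base=-1, step=-4, limit=-1 the outputs split (-1 vs 4).
eval_a: shift=-4, then count=-1, then (((step * 7) == (shift * limit)) || ((step * 1) != (shift * 1))) is false, then returns -1
eval_b: shift=4, then count=-1, then ((!((shift * limit) != (step * 7))) || ((step * 1) != (shift * 1))) is true, then step=10, then returns 4
verdict: not equivalent; witness: base=-1, step=-4, limit=-1


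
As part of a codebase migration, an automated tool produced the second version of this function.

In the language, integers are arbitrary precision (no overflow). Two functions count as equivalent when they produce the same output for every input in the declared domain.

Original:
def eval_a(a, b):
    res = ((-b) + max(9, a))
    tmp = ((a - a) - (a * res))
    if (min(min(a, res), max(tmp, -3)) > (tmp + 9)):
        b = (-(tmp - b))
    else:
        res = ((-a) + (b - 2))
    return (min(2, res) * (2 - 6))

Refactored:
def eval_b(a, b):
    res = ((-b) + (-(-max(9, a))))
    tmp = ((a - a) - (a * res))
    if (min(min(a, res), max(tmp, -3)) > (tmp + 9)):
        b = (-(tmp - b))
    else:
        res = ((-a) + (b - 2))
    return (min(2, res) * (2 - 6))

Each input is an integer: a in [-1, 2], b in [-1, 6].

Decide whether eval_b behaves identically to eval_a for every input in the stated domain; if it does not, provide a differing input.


Equivalent — the differences include same computation, different form, yet no declared input distinguishes the two.
As a probe, take a=2, b=5: eval_a runs res=4, then tmp=-8, then (min(min(a, res), max(tmp, -3)) > (tmp + 9)) is false, then res=1, then returns -4; eval_b runs res=4, then tmp=-8, then (min(min(a, res), max(tmp, -3)) > (tmp + 9)) is false, then res=1, then returns -4; both end at -4.
Sweeping the whole domain (32 inputs) finds no disagreement.
verdict: equivalent


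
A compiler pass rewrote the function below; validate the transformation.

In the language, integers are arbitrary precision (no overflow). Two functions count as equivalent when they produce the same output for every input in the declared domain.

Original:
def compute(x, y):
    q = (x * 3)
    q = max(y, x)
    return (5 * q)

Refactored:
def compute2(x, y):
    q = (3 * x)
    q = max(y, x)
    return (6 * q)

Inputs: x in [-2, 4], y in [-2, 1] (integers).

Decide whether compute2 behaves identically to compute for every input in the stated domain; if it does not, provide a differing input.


Try x=-2, y=-2.
compute: q=-6, then q=-2, then returns -10
compute2: q=-6, then q=-2, then returns -12
-10 vs -12 — the two versions disagree here.
verdict: not equivalent; witness: x=-2, y=-2


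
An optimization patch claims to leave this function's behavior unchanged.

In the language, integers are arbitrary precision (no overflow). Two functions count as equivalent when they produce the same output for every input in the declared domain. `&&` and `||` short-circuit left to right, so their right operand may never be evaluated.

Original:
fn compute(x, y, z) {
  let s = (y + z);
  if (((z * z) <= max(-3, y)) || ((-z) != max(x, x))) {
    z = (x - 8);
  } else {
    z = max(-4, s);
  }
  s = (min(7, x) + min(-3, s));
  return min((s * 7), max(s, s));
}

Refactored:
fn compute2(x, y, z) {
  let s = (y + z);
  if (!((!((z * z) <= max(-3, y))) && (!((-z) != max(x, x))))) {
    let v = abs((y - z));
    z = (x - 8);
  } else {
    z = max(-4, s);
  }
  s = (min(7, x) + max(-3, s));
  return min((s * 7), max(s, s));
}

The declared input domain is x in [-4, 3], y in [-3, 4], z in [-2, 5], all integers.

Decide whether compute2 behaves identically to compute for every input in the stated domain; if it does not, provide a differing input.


Evaluate both at x=-4, y=-3, z=-2.
compute: s := -5 | (((z * z) <= max(-3, y)) || ((-z) != max(x, x))): true | z := -12 | s := -9 | result -63
compute2: s := -5 | (!((!((z * z) <= max(-3, y))) && (!((-z) != max(x, x))))): true | v := 1 | z := -12 | s := -7 | result -49
-63 against -49: the behavior changed.
verdict: not equivalent; witness: x=-4, y=-3, z=-2


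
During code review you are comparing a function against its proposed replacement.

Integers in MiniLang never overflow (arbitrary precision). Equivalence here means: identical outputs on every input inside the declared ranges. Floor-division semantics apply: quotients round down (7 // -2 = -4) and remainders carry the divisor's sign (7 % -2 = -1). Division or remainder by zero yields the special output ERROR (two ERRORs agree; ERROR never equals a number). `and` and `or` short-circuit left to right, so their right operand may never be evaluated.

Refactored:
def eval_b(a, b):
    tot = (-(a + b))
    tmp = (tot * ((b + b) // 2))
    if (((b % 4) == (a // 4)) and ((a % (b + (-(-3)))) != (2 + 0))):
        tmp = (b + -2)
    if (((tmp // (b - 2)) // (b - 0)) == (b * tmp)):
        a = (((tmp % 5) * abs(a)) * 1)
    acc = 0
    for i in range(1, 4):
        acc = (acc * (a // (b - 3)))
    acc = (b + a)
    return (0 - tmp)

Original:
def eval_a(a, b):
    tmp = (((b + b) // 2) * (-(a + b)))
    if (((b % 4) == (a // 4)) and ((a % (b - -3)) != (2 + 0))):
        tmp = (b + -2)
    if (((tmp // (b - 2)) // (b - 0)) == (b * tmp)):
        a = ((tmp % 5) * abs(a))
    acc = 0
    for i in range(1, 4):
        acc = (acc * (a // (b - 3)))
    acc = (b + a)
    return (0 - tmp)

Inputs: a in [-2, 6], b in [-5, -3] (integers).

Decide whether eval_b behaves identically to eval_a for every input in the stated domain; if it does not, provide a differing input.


Although constant usage differs, and statement counts differ, and local variable names differ, and arithmetic usage differs, 27/27 inputs agree.
verdict: equivalent


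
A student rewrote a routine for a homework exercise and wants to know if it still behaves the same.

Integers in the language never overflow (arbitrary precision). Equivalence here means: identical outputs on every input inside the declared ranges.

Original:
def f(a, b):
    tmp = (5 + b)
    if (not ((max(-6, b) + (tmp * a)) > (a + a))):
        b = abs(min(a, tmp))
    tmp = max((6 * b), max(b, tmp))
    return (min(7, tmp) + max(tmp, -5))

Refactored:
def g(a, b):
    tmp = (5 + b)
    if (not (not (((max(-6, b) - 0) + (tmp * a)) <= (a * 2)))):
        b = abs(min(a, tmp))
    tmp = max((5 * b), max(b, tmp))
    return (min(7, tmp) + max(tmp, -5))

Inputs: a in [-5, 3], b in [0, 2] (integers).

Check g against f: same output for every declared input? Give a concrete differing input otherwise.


Not equivalent: a=-5, b=0 separates them (37 vs 32).
f: tmp = 5; (not ((max(-6, b) + (tmp * a)) > (a + a))) -> true; b = 5; tmp = 30; return 37
g: tmp = 5; (not (not (((max(-6, b) - 0) + (tmp * a)) <= (a * 2)))) -> true; b = 5; tmp = 25; return 32
verdict: not equivalent; witness: a=-5, b=0


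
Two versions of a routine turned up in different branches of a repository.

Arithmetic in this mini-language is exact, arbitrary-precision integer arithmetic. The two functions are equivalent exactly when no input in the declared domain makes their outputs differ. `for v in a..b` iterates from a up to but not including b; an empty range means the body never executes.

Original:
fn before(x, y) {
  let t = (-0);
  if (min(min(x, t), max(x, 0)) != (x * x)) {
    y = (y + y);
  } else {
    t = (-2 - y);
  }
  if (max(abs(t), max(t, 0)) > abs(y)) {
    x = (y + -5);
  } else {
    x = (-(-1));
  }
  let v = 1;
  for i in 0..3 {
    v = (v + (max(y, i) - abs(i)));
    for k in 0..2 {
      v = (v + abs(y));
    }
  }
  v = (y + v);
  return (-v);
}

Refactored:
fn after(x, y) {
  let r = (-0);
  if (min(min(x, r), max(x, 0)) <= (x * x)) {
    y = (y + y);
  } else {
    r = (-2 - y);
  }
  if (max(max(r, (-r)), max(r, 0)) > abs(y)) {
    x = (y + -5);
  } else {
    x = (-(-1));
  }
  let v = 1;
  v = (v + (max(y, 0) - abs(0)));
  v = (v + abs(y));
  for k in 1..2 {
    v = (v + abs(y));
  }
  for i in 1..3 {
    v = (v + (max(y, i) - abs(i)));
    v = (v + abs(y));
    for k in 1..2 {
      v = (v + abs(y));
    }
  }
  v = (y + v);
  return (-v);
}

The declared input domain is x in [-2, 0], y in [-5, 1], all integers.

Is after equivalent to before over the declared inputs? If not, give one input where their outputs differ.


Run the pair on x=0, y=-5.
before: t = 0; (min(min(x, t), max(x, 0)) != (x * x)) -> false; t = 3; (max(abs(t), max(t, 0)) > abs(y)) -> false; x = 1; v = 1; [i=0]; v = 1; [k=0]; v = 6; [k=1]; v = 11; [i=1]; v = 11; [k=0]; v = 16; [k=1]; v = 21; [i=2]; v = 21; [k=0]; v = 26; [k=1]; v = 31; v = 26; return -26
after: r = 0; (min(min(x, r), max(x, 0)) <= (x * x)) -> true; y = -10; (max(max(r, (-r)), max(r, 0)) > abs(y)) -> false; x = 1; v = 1; v = 1; v = 11; [k=1]; v = 21; [i=1]; v = 21; v = 31; [k=1]; v = 41; [i=2]; v = 41; v = 51; [k=1]; v = 61; v = 51; return -51
-26 != -51, so the rewrite changes behavior.
verdict: not equivalent; witness: x=0, y=-5


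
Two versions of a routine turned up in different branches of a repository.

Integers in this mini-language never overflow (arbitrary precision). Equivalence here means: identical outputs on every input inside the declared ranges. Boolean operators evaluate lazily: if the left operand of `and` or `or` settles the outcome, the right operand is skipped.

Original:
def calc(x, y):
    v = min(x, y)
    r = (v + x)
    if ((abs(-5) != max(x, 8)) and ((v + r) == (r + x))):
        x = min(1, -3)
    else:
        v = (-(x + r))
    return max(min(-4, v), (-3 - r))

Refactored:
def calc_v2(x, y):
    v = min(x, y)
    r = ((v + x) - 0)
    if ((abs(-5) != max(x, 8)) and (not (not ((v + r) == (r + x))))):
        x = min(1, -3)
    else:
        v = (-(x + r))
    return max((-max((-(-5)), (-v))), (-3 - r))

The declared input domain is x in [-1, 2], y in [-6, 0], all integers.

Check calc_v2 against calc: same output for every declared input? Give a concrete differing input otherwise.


The rewrite breaks on x=2, y=0, where the results are -4 and -5.
calc: v = 0; r = 2; ((abs(-5) != max(x, 8)) and ((v + r) == (r + x))) -> false; v = -4; return -4
calc_v2: v = 0; r = 2; ((abs(-5) != max(x, 8)) and (not (not ((v + r) == (r + x))))) -> false; v = -4; return -5
verdict: not equivalent; witness: x=2, y=0


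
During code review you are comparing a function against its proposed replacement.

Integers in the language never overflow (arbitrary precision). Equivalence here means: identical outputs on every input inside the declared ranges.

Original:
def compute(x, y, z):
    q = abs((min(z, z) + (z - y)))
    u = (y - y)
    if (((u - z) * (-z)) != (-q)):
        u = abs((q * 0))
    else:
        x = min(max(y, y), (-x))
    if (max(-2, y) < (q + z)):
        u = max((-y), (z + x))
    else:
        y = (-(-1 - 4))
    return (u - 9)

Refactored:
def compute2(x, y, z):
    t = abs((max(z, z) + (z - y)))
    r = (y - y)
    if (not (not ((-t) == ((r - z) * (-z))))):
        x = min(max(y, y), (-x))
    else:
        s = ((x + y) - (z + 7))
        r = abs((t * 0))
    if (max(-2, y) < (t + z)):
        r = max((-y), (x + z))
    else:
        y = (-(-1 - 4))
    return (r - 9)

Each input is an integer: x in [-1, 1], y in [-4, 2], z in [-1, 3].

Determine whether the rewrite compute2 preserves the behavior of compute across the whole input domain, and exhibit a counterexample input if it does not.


The edit looks behavioral (`min(z, z)` became `max(z, z)`), but over these ranges it never changes the outcome; all 105 inputs agree.
verdict: equivalent


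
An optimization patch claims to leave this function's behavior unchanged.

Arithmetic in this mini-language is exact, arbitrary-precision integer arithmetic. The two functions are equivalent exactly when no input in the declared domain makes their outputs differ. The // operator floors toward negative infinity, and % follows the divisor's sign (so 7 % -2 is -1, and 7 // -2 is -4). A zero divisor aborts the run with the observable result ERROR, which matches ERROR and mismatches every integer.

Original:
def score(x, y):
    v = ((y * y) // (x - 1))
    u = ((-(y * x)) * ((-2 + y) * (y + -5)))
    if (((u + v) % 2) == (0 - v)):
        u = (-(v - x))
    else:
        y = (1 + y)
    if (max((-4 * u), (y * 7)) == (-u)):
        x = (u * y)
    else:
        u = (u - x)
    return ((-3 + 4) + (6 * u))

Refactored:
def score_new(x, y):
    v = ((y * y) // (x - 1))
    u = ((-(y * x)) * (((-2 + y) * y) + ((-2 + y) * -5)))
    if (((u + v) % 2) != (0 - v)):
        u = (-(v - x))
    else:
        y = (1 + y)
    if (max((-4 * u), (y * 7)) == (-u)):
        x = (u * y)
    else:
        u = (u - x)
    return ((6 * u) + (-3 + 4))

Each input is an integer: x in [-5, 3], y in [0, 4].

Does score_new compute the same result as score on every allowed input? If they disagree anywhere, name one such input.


On input x=-5, y=0, score returns 1 while score_new returns 31.
verdict: not equivalent; witness: x=-5, y=0


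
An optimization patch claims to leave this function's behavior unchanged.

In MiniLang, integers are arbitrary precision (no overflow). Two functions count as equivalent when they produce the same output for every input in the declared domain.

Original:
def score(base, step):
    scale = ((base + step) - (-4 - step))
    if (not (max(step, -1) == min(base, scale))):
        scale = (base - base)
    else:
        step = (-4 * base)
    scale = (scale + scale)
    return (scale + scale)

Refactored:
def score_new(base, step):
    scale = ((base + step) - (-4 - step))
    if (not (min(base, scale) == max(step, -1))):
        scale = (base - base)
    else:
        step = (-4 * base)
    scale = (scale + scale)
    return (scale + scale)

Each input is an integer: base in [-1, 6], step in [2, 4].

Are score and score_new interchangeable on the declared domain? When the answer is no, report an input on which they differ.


Equivalent — the differences include same computation, different form, yet no declared input distinguishes the two.
Tracing base=2, step=3: score: scale=12, then (not (max(step, -1) == min(base, scale))) is true, then scale=0, then scale=0, then returns 0 | score_new: scale=12, then (not (min(base, scale) == max(step, -1))) is true, then scale=0, then scale=0, then returns 0 — matching result 0.
Across all 24 domain points the two functions coincide.
verdict: equivalent


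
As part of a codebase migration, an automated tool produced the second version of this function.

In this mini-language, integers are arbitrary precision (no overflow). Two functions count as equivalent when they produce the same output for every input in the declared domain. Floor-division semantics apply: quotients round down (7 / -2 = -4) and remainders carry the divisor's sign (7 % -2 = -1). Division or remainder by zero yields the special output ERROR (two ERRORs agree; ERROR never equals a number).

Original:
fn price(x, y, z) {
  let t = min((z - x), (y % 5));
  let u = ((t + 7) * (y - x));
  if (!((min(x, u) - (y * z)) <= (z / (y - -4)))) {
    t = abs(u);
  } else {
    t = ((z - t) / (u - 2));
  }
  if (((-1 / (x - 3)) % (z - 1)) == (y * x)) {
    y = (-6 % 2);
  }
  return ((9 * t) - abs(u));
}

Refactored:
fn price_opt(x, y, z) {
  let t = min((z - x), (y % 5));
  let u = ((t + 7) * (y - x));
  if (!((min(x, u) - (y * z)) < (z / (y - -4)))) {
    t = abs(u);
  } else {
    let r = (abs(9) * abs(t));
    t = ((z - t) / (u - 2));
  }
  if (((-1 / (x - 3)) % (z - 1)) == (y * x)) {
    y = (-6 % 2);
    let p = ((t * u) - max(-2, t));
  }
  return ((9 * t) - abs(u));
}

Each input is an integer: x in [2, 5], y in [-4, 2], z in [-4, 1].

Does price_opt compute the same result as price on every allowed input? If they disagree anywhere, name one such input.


The rewrite breaks on x=2, y=1, z=-2, where the results are -12 and 24.
price: t becomes -4; next u becomes -3; next (!((min(x, u) - (y * z)) <= (z / (y - -4)))) evaluates to false; next t becomes -1; next (((-1 / (x - 3)) % (z - 1)) == (y * x)) evaluates to false; next final value -12
price_opt: t becomes -4; next u becomes -3; next (!((min(x, u) - (y * z)) < (z / (y - -4)))) evaluates to true; next t becomes 3; next (((-1 / (x - 3)) % (z - 1)) == (y * x)) evaluates to false; next final value 24
verdict: not equivalent; witness: x=2, y=1, z=-2


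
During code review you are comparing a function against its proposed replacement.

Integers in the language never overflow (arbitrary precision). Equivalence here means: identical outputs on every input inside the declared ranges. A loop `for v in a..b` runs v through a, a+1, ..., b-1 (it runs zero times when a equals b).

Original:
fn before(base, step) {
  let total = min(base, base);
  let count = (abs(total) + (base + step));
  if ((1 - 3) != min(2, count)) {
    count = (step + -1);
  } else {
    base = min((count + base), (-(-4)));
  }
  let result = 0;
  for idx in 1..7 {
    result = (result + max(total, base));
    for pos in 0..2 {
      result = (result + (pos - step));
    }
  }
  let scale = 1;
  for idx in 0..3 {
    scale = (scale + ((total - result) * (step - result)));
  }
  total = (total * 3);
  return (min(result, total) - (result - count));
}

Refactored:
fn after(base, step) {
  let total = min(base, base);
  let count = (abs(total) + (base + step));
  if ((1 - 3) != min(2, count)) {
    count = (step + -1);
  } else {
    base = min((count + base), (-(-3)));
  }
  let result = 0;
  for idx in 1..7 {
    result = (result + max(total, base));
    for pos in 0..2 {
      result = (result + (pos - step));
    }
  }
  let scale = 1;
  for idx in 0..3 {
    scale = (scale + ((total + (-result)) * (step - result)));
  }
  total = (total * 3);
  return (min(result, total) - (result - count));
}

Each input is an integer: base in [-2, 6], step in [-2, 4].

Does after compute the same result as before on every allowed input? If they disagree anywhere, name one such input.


The one real change (`-4` became `-3`) has no effect anywhere in the declared ranges.
Tracing base=1, step=4: before: total = 1; count = 6; ((1 - 3) != min(2, count)) -> true; count = 3; result = 0; [idx=1]; result = 1; [pos=0]; result = -3; [pos=1]; result = -6; [idx=2]; result = -5; [pos=0]; result = -9; [pos=1]; result = -12; [idx=3]; result = -11; [pos=0]; result = -15; [pos=1]; result = -18; [idx=4]; result = -17; [pos=0]; result = -21; [pos=1]; result = -24; [idx=5]; result = -23; [pos=0]; result = -27; [pos=1]; result = -30; [idx=6]; result = -29; [pos=0]; result = -33; [pos=1]; result = -36; scale = 1; [idx=0]; scale = 1481; [idx=1]; scale = 2961; [idx=2]; scale = 4441; total = 3; return 3 | after: total = 1; count = 6; ((1 - 3) != min(2, count)) -> true; count = 3; result = 0; [idx=1]; result = 1; [pos=0]; result = -3; [pos=1]; result = -6; [idx=2]; result = -5; [pos=0]; result = -9; [pos=1]; result = -12; [idx=3]; result = -11; [pos=0]; result = -15; [pos=1]; result = -18; [idx=4]; result = -17; [pos=0]; result = -21; [pos=1]; result = -24; [idx=5]; result = -23; [pos=0]; result = -27; [pos=1]; result = -30; [idx=6]; result = -29; [pos=0]; result = -33; [pos=1]; result = -36; scale = 1; [idx=0]; scale = 1481; [idx=1]; scale = 2961; [idx=2]; scale = 4441; total = 3; return 3 — matching result 3.
An exhaustive pass over the 63 declared inputs shows identical outputs.
verdict: equivalent


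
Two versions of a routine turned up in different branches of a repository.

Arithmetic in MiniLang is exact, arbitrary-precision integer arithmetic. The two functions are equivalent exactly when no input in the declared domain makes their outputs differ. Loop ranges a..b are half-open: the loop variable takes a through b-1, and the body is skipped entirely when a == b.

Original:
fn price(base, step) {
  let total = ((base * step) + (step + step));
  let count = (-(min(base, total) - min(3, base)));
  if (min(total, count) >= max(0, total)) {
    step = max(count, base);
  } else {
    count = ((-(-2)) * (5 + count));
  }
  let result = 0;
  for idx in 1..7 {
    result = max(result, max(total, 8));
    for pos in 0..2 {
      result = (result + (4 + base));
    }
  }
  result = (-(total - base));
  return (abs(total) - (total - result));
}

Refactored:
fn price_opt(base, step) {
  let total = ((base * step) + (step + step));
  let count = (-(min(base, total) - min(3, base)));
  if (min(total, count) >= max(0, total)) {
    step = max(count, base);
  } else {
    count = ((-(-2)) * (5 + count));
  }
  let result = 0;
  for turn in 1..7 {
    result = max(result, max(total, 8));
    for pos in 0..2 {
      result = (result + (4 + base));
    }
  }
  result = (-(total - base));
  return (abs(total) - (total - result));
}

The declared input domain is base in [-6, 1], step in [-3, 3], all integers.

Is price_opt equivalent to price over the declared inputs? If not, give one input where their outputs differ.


The two are interchangeable: local variable names differ, and every declared input agrees.
Spot check at base=1, step=-2 — price: total becomes -6; next count becomes 7; next (min(total, count) >= max(0, total)) evaluates to false; next count becomes 24; next result becomes 0; next at idx=1:; next result becomes 8; next at pos=0:; next result becomes 13; next at pos=1:; next result becomes 18; next at idx=2:; next result becomes 18; next at pos=0:; next result becomes 23; next at pos=1:; next result becomes 28; next at idx=3:; next result becomes 28; next at pos=0:; next result becomes 33; next at pos=1:; next result becomes 38; next at idx=4:; next result becomes 38; next at pos=0:; next result becomes 43; next at pos=1:; next result becomes 48; next at idx=5:; next result becomes 48; next at pos=0:; next result becomes 53; next at pos=1:; next result becomes 58; next at idx=6:; next result becomes 58; next at pos=0:; next result becomes 63; next at pos=1:; next result becomes 68; next result becomes 7; next final value 19. price_opt: total becomes -6; next count becomes 7; next (min(total, count) >= max(0, total)) evaluates to false; next count becomes 24; next result becomes 0; next at turn=1:; next result becomes 8; next at pos=0:; next result becomes 13; next at pos=1:; next result becomes 18; next at turn=2:; next result becomes 18; next at pos=0:; next result becomes 23; next at pos=1:; next result becomes 28; next at turn=3:; next result becomes 28; next at pos=0:; next result becomes 33; next at pos=1:; next result becomes 38; next at turn=4:; next result becomes 38; next at pos=0:; next result becomes 43; next at pos=1:; next result becomes 48; next at turn=5:; next result becomes 48; next at pos=0:; next result becomes 53; next at pos=1:; next result becomes 58; next at turn=6:; next result becomes 58; next at pos=0:; next result becomes 63; next at pos=1:; next result becomes 68; next result becomes 7; next final value 19. Both give 19.
Across all 56 domain points the two functions coincide.
verdict: equivalent
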